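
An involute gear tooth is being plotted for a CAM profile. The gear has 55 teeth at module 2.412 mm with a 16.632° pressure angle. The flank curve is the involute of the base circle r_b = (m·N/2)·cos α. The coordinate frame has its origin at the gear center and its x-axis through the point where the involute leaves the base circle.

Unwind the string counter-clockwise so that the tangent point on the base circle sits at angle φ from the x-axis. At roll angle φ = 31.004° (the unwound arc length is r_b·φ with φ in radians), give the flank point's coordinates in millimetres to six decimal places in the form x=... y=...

pitch radius r_p = m·N/2 = 2.412·55/2 = 66.330000
base radius r_b = r_p·cos α = 66.330000·cos 16.632° = 63.554943
roll angle φ = 31.004° = 0.54112188 rad
x = r_b·(cos φ + φ·sin φ) = 63.554943·(0.85713134 + 0.54112188·0.51509792) = 72.189651
y = r_b·(sin φ − φ·cos φ) = 63.554943·(0.51509792 − 0.54112188·0.85713134) = 3.259440

x=72.189651 y=3.259440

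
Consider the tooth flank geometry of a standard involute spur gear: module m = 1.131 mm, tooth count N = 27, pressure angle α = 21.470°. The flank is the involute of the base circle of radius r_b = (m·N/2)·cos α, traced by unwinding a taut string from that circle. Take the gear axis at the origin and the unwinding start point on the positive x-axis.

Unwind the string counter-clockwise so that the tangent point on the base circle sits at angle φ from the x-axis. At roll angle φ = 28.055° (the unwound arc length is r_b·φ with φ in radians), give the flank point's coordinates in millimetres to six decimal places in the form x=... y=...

pitch radius r_p = m·N/2 = 1.131·27/2 = 15.268500
base radius r_b = r_p·cos α = 15.268500·cos 21.470° = 14.209009
roll angle φ = 28.055° = 0.48965212 rad
x = r_b·(cos φ + φ·sin φ) = 14.209009·(0.88249653 + 0.48965212·0.47031892) = 15.811631
y = r_b·(sin φ − φ·cos φ) = 14.209009·(0.47031892 − 0.48965212·0.88249653) = 0.542821

x=15.811631 y=0.542821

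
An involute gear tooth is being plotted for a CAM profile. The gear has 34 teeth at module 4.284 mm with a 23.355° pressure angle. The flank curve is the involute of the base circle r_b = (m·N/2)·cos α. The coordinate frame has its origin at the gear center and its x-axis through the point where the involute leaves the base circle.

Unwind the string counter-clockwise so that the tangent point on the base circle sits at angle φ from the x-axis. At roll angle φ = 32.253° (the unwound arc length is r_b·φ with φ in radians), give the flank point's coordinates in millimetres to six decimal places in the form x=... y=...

pitch radius r_p = m·N/2 = 4.284·34/2 = 72.828000
base radius r_b = r_p·cos α = 72.828000·cos 23.355° = 66.860930
roll angle φ = 32.253° = 0.56292104 rad
x = r_b·(cos φ + φ·sin φ) = 66.860930·(0.84569988 + 0.56292104·0.53365880) = 76.629823
y = r_b·(sin φ − φ·cos φ) = 66.860930·(0.53365880 − 0.56292104·0.84569988) = 3.850958

x=76.629823 y=3.850958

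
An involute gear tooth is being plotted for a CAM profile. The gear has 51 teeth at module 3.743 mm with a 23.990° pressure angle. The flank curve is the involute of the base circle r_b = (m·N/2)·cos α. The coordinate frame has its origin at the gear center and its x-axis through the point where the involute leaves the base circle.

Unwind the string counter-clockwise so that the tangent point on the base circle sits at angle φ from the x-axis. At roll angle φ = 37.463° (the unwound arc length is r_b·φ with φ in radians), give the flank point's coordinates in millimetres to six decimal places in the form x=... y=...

x=103.896350 y=7.783241

pitch radius r_p = m·N/2 = 3.743·51/2 = 95.446500
base radius r_b = r_p·cos α = 95.446500·cos 23.990° = 87.201491
roll angle φ = 37.463° = 0.65385270 rad
x = r_b·(cos φ + φ·sin φ) = 87.201491·(0.79374630 + 0.65385270·0.60824898) = 103.896350
y = r_b·(sin φ − φ·cos φ) = 87.201491·(0.60824898 − 0.65385270·0.79374630) = 7.783241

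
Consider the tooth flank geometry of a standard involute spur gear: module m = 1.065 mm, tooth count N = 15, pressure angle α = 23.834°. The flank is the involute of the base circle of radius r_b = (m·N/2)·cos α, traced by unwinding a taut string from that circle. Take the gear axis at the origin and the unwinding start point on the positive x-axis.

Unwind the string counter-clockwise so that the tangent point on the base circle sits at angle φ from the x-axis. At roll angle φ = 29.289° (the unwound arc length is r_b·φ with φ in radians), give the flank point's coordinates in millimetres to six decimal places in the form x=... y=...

x=8.199487 y=0.316907

pitch radius r_p = m·N/2 = 1.065·15/2 = 7.987500
base radius r_b = r_p·cos α = 7.987500·cos 23.834° = 7.306326
roll angle φ = 29.289° = 0.51118948 rad
x = r_b·(cos φ + φ·sin φ) = 7.306326·(0.87216321 + 0.51118948·0.48921502) = 8.199487
y = r_b·(sin φ − φ·cos φ) = 7.306326·(0.48921502 − 0.51118948·0.87216321) = 0.316907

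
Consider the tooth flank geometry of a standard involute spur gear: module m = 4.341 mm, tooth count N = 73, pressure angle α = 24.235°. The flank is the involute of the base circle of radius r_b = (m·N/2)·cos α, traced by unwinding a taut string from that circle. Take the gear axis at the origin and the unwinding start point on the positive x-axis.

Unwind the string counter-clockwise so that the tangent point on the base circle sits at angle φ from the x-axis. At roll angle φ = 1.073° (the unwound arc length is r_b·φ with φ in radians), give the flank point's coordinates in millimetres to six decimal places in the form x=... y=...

pitch radius r_p = m·N/2 = 4.341·73/2 = 158.446500
base radius r_b = r_p·cos α = 158.446500·cos 24.235° = 144.482537
roll angle φ = 1.073° = 0.01872738 rad
x = r_b·(cos φ + φ·sin φ) = 144.482537·(0.99982465 + 0.01872738·0.01872629) = 144.507871
y = r_b·(sin φ − φ·cos φ) = 144.482537·(0.01872629 − 0.01872738·0.99982465) = 0.000316

x=144.507871 y=0.000316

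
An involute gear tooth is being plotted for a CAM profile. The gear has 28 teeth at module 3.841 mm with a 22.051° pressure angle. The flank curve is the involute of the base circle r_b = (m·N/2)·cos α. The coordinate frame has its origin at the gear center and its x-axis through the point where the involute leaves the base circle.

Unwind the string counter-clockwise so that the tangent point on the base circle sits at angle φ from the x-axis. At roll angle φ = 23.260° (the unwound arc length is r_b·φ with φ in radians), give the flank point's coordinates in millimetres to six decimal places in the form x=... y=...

pitch radius r_p = m·N/2 = 3.841·28/2 = 53.774000
base radius r_b = r_p·cos α = 53.774000·cos 22.051° = 49.840434
roll angle φ = 23.260° = 0.40596358 rad
x = r_b·(cos φ + φ·sin φ) = 49.840434·(0.91872230 + 0.40596358·0.39490421) = 53.779774
y = r_b·(sin φ − φ·cos φ) = 49.840434·(0.39490421 − 0.40596358·0.91872230) = 1.093320

x=53.779774 y=1.093320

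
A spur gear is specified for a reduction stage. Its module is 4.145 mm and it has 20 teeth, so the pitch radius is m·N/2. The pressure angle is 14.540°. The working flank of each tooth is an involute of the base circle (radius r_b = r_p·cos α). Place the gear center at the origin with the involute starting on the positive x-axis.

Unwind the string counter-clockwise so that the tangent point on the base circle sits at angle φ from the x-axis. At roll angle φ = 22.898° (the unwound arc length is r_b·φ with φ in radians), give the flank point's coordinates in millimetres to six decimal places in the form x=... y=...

x=43.199768 y=0.840115

pitch radius r_p = m·N/2 = 4.145·20/2 = 41.450000
base radius r_b = r_p·cos α = 41.450000·cos 14.540° = 40.122465
roll angle φ = 22.898° = 0.39964549 rad
x = r_b·(cos φ + φ·sin φ) = 40.122465·(0.92119899 + 0.39964549·0.38909179) = 43.199768
y = r_b·(sin φ − φ·cos φ) = 40.122465·(0.38909179 − 0.39964549·0.92119899) = 0.840115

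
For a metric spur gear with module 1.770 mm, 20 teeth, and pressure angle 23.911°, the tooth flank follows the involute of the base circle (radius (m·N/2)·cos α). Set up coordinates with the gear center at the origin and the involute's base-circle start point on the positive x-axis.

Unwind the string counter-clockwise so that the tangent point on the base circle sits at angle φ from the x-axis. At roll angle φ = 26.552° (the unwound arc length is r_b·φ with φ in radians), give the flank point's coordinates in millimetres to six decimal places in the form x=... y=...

x=17.826230 y=0.525352

pitch radius r_p = m·N/2 = 1.770·20/2 = 17.700000
base radius r_b = r_p·cos α = 17.700000·cos 23.911° = 16.180918
roll angle φ = 26.552° = 0.46341982 rad
x = r_b·(cos φ + φ·sin φ) = 16.180918·(0.89452904 + 0.46341982·0.44700985) = 17.826230
y = r_b·(sin φ − φ·cos φ) = 16.180918·(0.44700985 − 0.46341982·0.89452904) = 0.525352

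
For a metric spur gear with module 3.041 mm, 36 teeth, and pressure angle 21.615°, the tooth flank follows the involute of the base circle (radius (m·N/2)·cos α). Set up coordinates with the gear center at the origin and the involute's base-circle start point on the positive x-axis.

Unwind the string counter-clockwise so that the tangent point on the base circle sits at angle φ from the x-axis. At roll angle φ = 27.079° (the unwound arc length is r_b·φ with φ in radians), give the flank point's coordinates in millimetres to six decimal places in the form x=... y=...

pitch radius r_p = m·N/2 = 3.041·36/2 = 54.738000
base radius r_b = r_p·cos α = 54.738000·cos 21.615° = 50.888828
roll angle φ = 27.079° = 0.47261771 rad
x = r_b·(cos φ + φ·sin φ) = 50.888828·(0.89037971 + 0.47261771·0.45521860) = 56.258825
y = r_b·(sin φ − φ·cos φ) = 50.888828·(0.45521860 − 0.47261771·0.89037971) = 1.751053

x=56.258825 y=1.751053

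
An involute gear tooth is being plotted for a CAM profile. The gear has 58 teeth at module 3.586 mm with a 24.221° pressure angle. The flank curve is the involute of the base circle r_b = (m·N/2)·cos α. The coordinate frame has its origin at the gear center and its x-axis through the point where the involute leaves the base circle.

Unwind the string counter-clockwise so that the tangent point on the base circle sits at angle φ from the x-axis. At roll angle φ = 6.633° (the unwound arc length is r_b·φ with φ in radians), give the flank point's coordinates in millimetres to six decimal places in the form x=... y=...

pitch radius r_p = m·N/2 = 3.586·58/2 = 103.994000
base radius r_b = r_p·cos α = 103.994000·cos 24.221° = 94.839388
roll angle φ = 6.633° = 0.11576769 rad
x = r_b·(cos φ + φ·sin φ) = 94.839388·(0.99330640 + 0.11576769·0.11550927) = 95.472787
y = r_b·(sin φ − φ·cos φ) = 94.839388·(0.11550927 − 0.11576769·0.99330640) = 0.048983

x=95.472787 y=0.048983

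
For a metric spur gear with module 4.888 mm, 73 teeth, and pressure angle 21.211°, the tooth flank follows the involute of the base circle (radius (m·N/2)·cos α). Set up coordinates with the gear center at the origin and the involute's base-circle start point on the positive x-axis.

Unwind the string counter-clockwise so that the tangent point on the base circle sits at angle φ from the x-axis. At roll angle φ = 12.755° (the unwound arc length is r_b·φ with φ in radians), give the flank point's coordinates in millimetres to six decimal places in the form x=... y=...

x=170.395837 y=0.608635

pitch radius r_p = m·N/2 = 4.888·73/2 = 178.412000
base radius r_b = r_p·cos α = 178.412000·cos 21.211° = 166.325364
roll angle φ = 12.755° = 0.22261675 rad
x = r_b·(cos φ + φ·sin φ) = 166.325364·(0.97532306 + 0.22261675·0.22078255) = 170.395837
y = r_b·(sin φ − φ·cos φ) = 166.325364·(0.22078255 − 0.22261675·0.97532306) = 0.608635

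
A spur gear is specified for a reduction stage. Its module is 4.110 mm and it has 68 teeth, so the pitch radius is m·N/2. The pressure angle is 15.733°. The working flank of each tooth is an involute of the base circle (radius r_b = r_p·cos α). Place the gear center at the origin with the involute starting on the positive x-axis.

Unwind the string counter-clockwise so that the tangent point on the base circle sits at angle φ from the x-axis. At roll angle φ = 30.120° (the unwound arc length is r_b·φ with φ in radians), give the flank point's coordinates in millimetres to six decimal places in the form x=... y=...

x=151.825701 y=6.335249

pitch radius r_p = m·N/2 = 4.110·68/2 = 139.740000
base radius r_b = r_p·cos α = 139.740000·cos 15.733° = 134.504743
roll angle φ = 30.120° = 0.52569317 rad
x = r_b·(cos φ + φ·sin φ) = 134.504743·(0.86497631 + 0.52569317·0.50181270) = 151.825701
y = r_b·(sin φ − φ·cos φ) = 134.504743·(0.50181270 − 0.52569317·0.86497631) = 6.335249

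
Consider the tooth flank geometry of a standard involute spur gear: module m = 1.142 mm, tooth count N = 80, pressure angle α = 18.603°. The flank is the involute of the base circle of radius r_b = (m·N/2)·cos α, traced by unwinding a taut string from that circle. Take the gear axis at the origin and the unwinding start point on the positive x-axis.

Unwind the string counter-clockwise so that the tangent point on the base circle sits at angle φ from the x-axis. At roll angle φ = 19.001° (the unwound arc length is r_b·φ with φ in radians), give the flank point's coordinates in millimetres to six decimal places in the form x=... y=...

pitch radius r_p = m·N/2 = 1.142·80/2 = 45.680000
base radius r_b = r_p·cos α = 45.680000·cos 18.603° = 43.293298
roll angle φ = 19.001° = 0.33163001 rad
x = r_b·(cos φ + φ·sin φ) = 43.293298·(0.94551289 + 0.33163001·0.32558466) = 45.608907
y = r_b·(sin φ − φ·cos φ) = 43.293298·(0.32558466 − 0.33163001·0.94551289) = 0.520568

x=45.608907 y=0.520568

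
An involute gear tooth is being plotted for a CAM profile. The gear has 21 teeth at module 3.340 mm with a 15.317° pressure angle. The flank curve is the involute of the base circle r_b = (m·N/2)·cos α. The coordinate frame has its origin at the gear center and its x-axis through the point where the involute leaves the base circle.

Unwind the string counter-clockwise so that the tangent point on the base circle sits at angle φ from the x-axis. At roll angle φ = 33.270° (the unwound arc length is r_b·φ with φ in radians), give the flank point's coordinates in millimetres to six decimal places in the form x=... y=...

pitch radius r_p = m·N/2 = 3.340·21/2 = 35.070000
base radius r_b = r_p·cos α = 35.070000·cos 15.317° = 33.824281
roll angle φ = 33.270° = 0.58067104 rad
x = r_b·(cos φ + φ·sin φ) = 33.824281·(0.83609471 + 0.58067104·0.54858512) = 39.054943
y = r_b·(sin φ − φ·cos φ) = 33.824281·(0.54858512 − 0.58067104·0.83609471) = 2.133944

x=39.054943 y=2.133944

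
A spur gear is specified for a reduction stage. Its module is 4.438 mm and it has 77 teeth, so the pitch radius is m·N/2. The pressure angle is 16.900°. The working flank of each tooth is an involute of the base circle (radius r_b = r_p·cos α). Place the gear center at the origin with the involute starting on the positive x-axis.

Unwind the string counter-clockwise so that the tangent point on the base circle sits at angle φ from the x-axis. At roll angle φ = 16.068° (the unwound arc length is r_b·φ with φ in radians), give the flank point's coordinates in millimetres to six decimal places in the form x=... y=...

pitch radius r_p = m·N/2 = 4.438·77/2 = 170.863000
base radius r_b = r_p·cos α = 170.863000·cos 16.900° = 163.484039
roll angle φ = 16.068° = 0.28043950 rad
x = r_b·(cos φ + φ·sin φ) = 163.484039·(0.96093389 + 0.28043950·0.27677801) = 169.786901
y = r_b·(sin φ − φ·cos φ) = 163.484039·(0.27677801 − 0.28043950·0.96093389) = 1.192483

x=169.786901 y=1.192483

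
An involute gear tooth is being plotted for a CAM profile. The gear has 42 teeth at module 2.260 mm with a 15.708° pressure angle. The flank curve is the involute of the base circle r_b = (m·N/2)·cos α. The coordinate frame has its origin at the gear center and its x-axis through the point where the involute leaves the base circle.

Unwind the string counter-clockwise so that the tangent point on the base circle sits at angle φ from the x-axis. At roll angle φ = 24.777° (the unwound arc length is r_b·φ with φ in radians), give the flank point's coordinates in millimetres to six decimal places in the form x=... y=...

pitch radius r_p = m·N/2 = 2.260·42/2 = 47.460000
base radius r_b = r_p·cos α = 47.460000·cos 15.708° = 45.687557
roll angle φ = 24.777° = 0.43244023 rad
x = r_b·(cos φ + φ·sin φ) = 45.687557·(0.90794578 + 0.43244023·0.41908764) = 49.761797
y = r_b·(sin φ − φ·cos φ) = 45.687557·(0.41908764 − 0.43244023·0.90794578) = 1.208681

x=49.761797 y=1.208681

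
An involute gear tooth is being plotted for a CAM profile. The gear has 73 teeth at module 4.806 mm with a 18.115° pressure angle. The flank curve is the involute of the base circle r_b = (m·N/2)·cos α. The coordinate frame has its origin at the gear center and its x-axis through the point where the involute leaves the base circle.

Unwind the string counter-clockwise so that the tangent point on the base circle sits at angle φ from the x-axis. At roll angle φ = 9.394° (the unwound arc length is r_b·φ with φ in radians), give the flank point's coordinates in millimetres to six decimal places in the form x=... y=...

x=168.950119 y=0.244283

pitch radius r_p = m·N/2 = 4.806·73/2 = 175.419000
base radius r_b = r_p·cos α = 175.419000·cos 18.115° = 166.724246
roll angle φ = 9.394° = 0.16395623 rad
x = r_b·(cos φ + φ·sin φ) = 166.724246·(0.98658926 + 0.16395623·0.16322265) = 168.950119
y = r_b·(sin φ − φ·cos φ) = 166.724246·(0.16322265 − 0.16395623·0.98658926) = 0.244283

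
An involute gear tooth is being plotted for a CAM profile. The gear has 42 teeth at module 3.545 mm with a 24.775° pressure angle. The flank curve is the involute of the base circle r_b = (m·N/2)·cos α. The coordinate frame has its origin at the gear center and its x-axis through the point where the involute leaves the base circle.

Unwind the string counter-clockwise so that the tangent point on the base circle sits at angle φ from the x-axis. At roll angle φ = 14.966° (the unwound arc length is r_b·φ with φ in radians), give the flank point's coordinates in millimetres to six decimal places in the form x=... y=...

pitch radius r_p = m·N/2 = 3.545·42/2 = 74.445000
base radius r_b = r_p·cos α = 74.445000·cos 24.775° = 67.593113
roll angle φ = 14.966° = 0.26120598 rad
x = r_b·(cos φ + φ·sin φ) = 67.593113·(0.96607924 + 0.26120598·0.25824581) = 69.859820
y = r_b·(sin φ − φ·cos φ) = 67.593113·(0.25824581 − 0.26120598·0.96607924) = 0.398809

x=69.859820 y=0.398809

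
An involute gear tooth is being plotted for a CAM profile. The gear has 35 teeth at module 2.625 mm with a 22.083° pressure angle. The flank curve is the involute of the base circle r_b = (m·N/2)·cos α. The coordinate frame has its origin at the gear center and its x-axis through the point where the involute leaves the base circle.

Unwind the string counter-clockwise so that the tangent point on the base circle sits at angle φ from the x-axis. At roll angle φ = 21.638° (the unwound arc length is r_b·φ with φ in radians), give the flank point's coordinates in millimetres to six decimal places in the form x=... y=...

pitch radius r_p = m·N/2 = 2.625·35/2 = 45.937500
base radius r_b = r_p·cos α = 45.937500·cos 22.083° = 42.567535
roll angle φ = 21.638° = 0.37765434 rad
x = r_b·(cos φ + φ·sin φ) = 42.567535·(0.92953213 + 0.37765434·0.36874112) = 45.495705
y = r_b·(sin φ − φ·cos φ) = 42.567535·(0.36874112 − 0.37765434·0.92953213) = 0.753415

x=45.495705 y=0.753415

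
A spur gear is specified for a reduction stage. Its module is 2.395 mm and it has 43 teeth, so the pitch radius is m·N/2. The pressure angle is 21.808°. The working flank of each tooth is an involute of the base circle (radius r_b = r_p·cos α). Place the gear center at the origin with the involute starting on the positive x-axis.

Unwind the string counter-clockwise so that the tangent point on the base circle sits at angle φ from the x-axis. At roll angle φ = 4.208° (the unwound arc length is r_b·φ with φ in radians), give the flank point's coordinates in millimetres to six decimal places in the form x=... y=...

pitch radius r_p = m·N/2 = 2.395·43/2 = 51.492500
base radius r_b = r_p·cos α = 51.492500·cos 21.808° = 47.807386
roll angle φ = 4.208° = 0.07344345 rad
x = r_b·(cos φ + φ·sin φ) = 47.807386·(0.99730424 + 0.07344345·0.07337745) = 47.936147
y = r_b·(sin φ − φ·cos φ) = 47.807386·(0.07337745 − 0.07344345·0.99730424) = 0.006310

x=47.936147 y=0.006310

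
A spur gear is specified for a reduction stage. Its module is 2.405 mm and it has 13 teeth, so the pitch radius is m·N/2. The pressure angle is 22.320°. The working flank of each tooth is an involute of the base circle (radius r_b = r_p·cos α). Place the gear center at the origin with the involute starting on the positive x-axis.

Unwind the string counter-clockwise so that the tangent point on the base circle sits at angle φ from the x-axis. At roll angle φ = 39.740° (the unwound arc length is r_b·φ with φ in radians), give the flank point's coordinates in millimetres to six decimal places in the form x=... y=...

x=17.532428 y=1.532366

pitch radius r_p = m·N/2 = 2.405·13/2 = 15.632500
base radius r_b = r_p·cos α = 15.632500·cos 22.320° = 14.461269
roll angle φ = 39.740° = 0.69359384 rad
x = r_b·(cos φ + φ·sin φ) = 14.461269·(0.76895342 + 0.69359384·0.63930480) = 17.532428
y = r_b·(sin φ − φ·cos φ) = 14.461269·(0.63930480 − 0.69359384·0.76895342) = 1.532366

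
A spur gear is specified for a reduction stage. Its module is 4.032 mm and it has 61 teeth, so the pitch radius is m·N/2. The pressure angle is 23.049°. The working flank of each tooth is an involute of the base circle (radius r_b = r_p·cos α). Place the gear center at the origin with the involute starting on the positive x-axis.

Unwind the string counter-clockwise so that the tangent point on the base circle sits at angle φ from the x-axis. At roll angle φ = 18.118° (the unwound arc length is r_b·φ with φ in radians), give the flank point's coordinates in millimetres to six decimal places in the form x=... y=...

pitch radius r_p = m·N/2 = 4.032·61/2 = 122.976000
base radius r_b = r_p·cos α = 122.976000·cos 23.049° = 113.158870
roll angle φ = 18.118° = 0.31621875 rad
x = r_b·(cos φ + φ·sin φ) = 113.158870·(0.95041808 + 0.31621875·0.31097503) = 118.675842
y = r_b·(sin φ − φ·cos φ) = 113.158870·(0.31097503 − 0.31621875·0.95041808) = 1.180813

x=118.675842 y=1.180813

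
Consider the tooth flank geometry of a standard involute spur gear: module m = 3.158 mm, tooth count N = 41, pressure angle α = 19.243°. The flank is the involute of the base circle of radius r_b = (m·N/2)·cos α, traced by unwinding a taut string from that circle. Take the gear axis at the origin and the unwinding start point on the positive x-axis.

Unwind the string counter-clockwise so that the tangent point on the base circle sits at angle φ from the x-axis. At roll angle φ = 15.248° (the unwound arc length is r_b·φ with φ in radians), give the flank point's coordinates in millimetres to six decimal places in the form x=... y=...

x=63.248265 y=0.381301

pitch radius r_p = m·N/2 = 3.158·41/2 = 64.739000
base radius r_b = r_p·cos α = 64.739000·cos 19.243° = 61.121986
roll angle φ = 15.248° = 0.26612780 rad
x = r_b·(cos φ + φ·sin φ) = 61.121986·(0.96479650 + 0.26612780·0.26299754) = 63.248265
y = r_b·(sin φ − φ·cos φ) = 61.121986·(0.26299754 − 0.26612780·0.96479650) = 0.381301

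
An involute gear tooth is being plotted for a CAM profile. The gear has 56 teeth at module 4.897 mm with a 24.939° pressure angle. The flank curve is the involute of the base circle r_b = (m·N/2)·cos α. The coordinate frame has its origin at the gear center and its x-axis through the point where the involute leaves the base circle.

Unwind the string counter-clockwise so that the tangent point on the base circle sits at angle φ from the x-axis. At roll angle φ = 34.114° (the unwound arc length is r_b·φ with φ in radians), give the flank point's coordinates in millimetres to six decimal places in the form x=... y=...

pitch radius r_p = m·N/2 = 4.897·56/2 = 137.116000
base radius r_b = r_p·cos α = 137.116000·cos 24.939° = 124.330922
roll angle φ = 34.114° = 0.59540162 rad
x = r_b·(cos φ + φ·sin φ) = 124.330922·(0.82792332 + 0.59540162·0.56084131) = 144.453776
y = r_b·(sin φ − φ·cos φ) = 124.330922·(0.56084131 − 0.59540162·0.82792332) = 8.441376

x=144.453776 y=8.441376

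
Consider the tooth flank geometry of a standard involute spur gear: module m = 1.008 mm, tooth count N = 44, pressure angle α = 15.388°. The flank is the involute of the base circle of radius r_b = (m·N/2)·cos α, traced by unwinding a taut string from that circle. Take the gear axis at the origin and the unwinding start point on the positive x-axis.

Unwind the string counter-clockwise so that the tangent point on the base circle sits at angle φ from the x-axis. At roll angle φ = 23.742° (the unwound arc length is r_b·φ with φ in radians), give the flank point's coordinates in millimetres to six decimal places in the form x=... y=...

pitch radius r_p = m·N/2 = 1.008·44/2 = 22.176000
base radius r_b = r_p·cos α = 22.176000·cos 15.388° = 21.381013
roll angle φ = 23.742° = 0.41437607 rad
x = r_b·(cos φ + φ·sin φ) = 21.381013·(0.91536770 + 0.41437607·0.40261888) = 23.138603
y = r_b·(sin φ − φ·cos φ) = 21.381013·(0.40261888 − 0.41437607·0.91536770) = 0.498443

x=23.138603 y=0.498443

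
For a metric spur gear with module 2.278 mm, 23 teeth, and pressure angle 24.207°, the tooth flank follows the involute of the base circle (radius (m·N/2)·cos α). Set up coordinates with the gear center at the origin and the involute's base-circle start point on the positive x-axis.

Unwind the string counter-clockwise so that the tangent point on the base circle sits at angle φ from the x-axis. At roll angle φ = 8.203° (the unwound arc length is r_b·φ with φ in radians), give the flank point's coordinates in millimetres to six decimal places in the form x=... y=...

pitch radius r_p = m·N/2 = 2.278·23/2 = 26.197000
base radius r_b = r_p·cos α = 26.197000·cos 24.207° = 23.893499
roll angle φ = 8.203° = 0.14316936 rad
x = r_b·(cos φ + φ·sin φ) = 23.893499·(0.98976876 + 0.14316936·0.14268076) = 24.137123
y = r_b·(sin φ − φ·cos φ) = 23.893499·(0.14268076 − 0.14316936·0.98976876) = 0.023325

x=24.137123 y=0.023325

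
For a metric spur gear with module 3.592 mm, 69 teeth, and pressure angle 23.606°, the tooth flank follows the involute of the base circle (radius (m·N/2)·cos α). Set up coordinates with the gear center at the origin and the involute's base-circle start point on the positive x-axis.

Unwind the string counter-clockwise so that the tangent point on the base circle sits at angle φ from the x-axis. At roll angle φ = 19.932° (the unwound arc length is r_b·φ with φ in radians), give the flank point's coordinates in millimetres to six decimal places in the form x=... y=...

x=120.218797 y=1.574351

pitch radius r_p = m·N/2 = 3.592·69/2 = 123.924000
base radius r_b = r_p·cos α = 123.924000·cos 23.606° = 113.554139
roll angle φ = 19.932° = 0.34787903 rad
x = r_b·(cos φ + φ·sin φ) = 113.554139·(0.94009788 + 0.34787903·0.34090465) = 120.218797
y = r_b·(sin φ − φ·cos φ) = 113.554139·(0.34090465 − 0.34787903·0.94009788) = 1.574351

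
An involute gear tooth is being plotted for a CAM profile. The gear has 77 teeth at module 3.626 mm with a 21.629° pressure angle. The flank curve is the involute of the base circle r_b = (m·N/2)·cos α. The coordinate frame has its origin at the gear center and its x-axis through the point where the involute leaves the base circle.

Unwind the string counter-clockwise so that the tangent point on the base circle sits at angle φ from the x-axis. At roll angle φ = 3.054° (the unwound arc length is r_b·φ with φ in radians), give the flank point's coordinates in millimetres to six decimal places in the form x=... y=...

x=129.955918 y=0.006549

pitch radius r_p = m·N/2 = 3.626·77/2 = 139.601000
base radius r_b = r_p·cos α = 139.601000·cos 21.629° = 129.771699
roll angle φ = 3.054° = 0.05330236 rad
x = r_b·(cos φ + φ·sin φ) = 129.771699·(0.99857977 + 0.05330236·0.05327712) = 129.955918
y = r_b·(sin φ − φ·cos φ) = 129.771699·(0.05327712 − 0.05330236·0.99857977) = 0.006549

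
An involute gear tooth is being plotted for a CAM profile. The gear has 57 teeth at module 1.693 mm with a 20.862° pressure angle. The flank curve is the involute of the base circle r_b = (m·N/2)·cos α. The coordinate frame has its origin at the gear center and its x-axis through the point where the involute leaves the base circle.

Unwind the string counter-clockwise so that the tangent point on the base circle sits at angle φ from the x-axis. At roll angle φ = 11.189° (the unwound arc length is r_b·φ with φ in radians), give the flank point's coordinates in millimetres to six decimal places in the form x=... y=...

x=45.938787 y=0.111502

pitch radius r_p = m·N/2 = 1.693·57/2 = 48.250500
base radius r_b = r_p·cos α = 48.250500·cos 20.862° = 45.087239
roll angle φ = 11.189° = 0.19528489 rad
x = r_b·(cos φ + φ·sin φ) = 45.087239·(0.98099243 + 0.19528489·0.19404602) = 45.938787
y = r_b·(sin φ − φ·cos φ) = 45.087239·(0.19404602 − 0.19528489·0.98099243) = 0.111502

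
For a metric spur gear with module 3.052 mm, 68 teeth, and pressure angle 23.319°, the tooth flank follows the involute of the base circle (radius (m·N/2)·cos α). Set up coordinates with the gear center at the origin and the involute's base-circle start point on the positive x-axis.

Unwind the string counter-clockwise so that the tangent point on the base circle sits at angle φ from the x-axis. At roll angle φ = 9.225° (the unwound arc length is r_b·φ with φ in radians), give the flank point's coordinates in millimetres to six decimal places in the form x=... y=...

x=96.518865 y=0.132233

pitch radius r_p = m·N/2 = 3.052·68/2 = 103.768000
base radius r_b = r_p·cos α = 103.768000·cos 23.319° = 95.291728
roll angle φ = 9.225° = 0.16100662 rad
x = r_b·(cos φ + φ·sin φ) = 95.291728·(0.98706641 + 0.16100662·0.16031189) = 96.518865
y = r_b·(sin φ − φ·cos φ) = 95.291728·(0.16031189 − 0.16100662·0.98706641) = 0.132233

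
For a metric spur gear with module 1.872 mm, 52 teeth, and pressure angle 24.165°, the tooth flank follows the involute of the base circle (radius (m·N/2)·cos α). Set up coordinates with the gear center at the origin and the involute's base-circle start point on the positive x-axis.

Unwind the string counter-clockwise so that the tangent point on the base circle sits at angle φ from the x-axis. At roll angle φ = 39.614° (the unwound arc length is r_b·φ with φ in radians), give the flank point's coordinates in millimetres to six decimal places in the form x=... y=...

x=53.785590 y=4.662330

pitch radius r_p = m·N/2 = 1.872·52/2 = 48.672000
base radius r_b = r_p·cos α = 48.672000·cos 24.165° = 44.406890
roll angle φ = 39.614° = 0.69139473 rad
x = r_b·(cos φ + φ·sin φ) = 44.406890·(0.77035747 + 0.69139473·0.63761224) = 53.785590
y = r_b·(sin φ − φ·cos φ) = 44.406890·(0.63761224 − 0.69139473·0.77035747) = 4.662330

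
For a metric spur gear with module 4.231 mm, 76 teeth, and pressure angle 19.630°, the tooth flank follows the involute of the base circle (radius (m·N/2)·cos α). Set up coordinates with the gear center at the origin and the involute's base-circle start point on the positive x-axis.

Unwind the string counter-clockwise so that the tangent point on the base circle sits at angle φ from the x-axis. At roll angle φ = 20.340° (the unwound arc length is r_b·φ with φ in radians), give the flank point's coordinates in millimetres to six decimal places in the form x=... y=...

pitch radius r_p = m·N/2 = 4.231·76/2 = 160.778000
base radius r_b = r_p·cos α = 160.778000·cos 19.630° = 151.433853
roll angle φ = 20.340° = 0.35499997 rad
x = r_b·(cos φ + φ·sin φ) = 151.433853·(0.93764650 + 0.35499997·0.34759034) = 160.677536
y = r_b·(sin φ − φ·cos φ) = 151.433853·(0.34759034 − 0.35499997·0.93764650) = 2.229993

x=160.677536 y=2.229993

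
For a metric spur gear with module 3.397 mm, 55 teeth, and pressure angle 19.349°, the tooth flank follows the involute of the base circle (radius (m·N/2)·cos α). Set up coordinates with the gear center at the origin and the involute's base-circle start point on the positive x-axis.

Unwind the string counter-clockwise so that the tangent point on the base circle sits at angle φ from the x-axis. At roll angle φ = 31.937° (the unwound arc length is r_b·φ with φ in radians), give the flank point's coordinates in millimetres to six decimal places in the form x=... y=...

pitch radius r_p = m·N/2 = 3.397·55/2 = 93.417500
base radius r_b = r_p·cos α = 93.417500·cos 19.349° = 88.141088
roll angle φ = 31.937° = 0.55740580 rad
x = r_b·(cos φ + φ·sin φ) = 88.141088·(0.84863026 + 0.55740580·0.52898647) = 100.788487
y = r_b·(sin φ − φ·cos φ) = 88.141088·(0.52898647 − 0.55740580·0.84863026) = 4.931938

x=100.788487 y=4.931938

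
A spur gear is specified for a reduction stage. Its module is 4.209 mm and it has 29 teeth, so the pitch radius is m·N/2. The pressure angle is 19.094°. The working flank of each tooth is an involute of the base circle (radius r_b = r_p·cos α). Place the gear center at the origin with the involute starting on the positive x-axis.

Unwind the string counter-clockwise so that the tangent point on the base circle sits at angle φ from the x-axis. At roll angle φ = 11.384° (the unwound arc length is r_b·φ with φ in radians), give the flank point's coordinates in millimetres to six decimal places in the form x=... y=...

x=58.799961 y=0.150193

pitch radius r_p = m·N/2 = 4.209·29/2 = 61.030500
base radius r_b = r_p·cos α = 61.030500·cos 19.094° = 57.672796
roll angle φ = 11.384° = 0.19868828 rad
x = r_b·(cos φ + φ·sin φ) = 57.672796·(0.98032633 + 0.19868828·0.19738359) = 58.799961
y = r_b·(sin φ − φ·cos φ) = 57.672796·(0.19738359 − 0.19868828·0.98032633) = 0.150193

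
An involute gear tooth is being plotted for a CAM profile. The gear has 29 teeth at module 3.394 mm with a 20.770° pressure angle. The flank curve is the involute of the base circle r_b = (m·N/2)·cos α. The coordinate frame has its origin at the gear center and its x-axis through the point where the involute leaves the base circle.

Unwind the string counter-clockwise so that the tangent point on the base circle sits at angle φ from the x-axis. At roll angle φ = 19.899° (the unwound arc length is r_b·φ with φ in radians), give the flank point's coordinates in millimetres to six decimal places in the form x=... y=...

x=48.706730 y=0.634825

pitch radius r_p = m·N/2 = 3.394·29/2 = 49.213000
base radius r_b = r_p·cos α = 49.213000·cos 20.770° = 46.014720
roll angle φ = 19.899° = 0.34730307 rad
x = r_b·(cos φ + φ·sin φ) = 46.014720·(0.94029407 + 0.34730307·0.34036314) = 48.706730
y = r_b·(sin φ − φ·cos φ) = 46.014720·(0.34036314 − 0.34730307·0.94029407) = 0.634825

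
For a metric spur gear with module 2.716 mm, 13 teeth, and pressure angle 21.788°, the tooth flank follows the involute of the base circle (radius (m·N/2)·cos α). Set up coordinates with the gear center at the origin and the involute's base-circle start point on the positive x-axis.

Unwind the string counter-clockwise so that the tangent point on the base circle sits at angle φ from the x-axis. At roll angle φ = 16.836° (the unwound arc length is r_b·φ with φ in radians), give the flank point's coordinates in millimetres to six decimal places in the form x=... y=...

pitch radius r_p = m·N/2 = 2.716·13/2 = 17.654000
base radius r_b = r_p·cos α = 17.654000·cos 21.788° = 16.392862
roll angle φ = 16.836° = 0.29384363 rad
x = r_b·(cos φ + φ·sin φ) = 16.392862·(0.95713770 + 0.29384363·0.28963324) = 17.085371
y = r_b·(sin φ − φ·cos φ) = 16.392862·(0.28963324 − 0.29384363·0.95713770) = 0.137445

x=17.085371 y=0.137445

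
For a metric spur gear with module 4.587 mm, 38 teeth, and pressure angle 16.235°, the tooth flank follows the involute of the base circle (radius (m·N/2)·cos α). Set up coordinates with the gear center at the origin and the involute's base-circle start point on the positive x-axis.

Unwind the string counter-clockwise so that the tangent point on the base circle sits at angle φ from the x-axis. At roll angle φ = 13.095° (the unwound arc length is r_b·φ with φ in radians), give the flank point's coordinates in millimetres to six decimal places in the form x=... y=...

pitch radius r_p = m·N/2 = 4.587·38/2 = 87.153000
base radius r_b = r_p·cos α = 87.153000·cos 16.235° = 83.677607
roll angle φ = 13.095° = 0.22855087 rad
x = r_b·(cos φ + φ·sin φ) = 83.677607·(0.97399574 + 0.22855087·0.22656631) = 85.834621
y = r_b·(sin φ − φ·cos φ) = 83.677607·(0.22656631 − 0.22855087·0.97399574) = 0.331258

x=85.834621 y=0.331258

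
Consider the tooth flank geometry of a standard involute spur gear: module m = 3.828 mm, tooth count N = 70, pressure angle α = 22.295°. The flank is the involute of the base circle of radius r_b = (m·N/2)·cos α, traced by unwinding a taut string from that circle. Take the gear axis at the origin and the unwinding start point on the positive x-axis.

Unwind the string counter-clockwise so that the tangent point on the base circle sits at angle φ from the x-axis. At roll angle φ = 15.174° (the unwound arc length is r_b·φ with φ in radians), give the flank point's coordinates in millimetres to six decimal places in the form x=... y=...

pitch radius r_p = m·N/2 = 3.828·70/2 = 133.980000
base radius r_b = r_p·cos α = 133.980000·cos 22.295° = 123.964034
roll angle φ = 15.174° = 0.26483626 rad
x = r_b·(cos φ + φ·sin φ) = 123.964034·(0.96513537 + 0.26483626·0.26175124) = 128.235412
y = r_b·(sin φ − φ·cos φ) = 123.964034·(0.26175124 − 0.26483626·0.96513537) = 0.762180

x=128.235412 y=0.762180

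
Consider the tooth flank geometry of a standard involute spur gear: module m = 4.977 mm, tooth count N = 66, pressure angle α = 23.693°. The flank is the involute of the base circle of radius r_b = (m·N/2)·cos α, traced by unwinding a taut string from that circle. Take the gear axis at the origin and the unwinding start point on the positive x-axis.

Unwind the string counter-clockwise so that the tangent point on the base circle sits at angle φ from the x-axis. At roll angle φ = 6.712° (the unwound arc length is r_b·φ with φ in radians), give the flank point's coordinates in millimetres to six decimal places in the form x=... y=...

x=151.425841 y=0.080484

pitch radius r_p = m·N/2 = 4.977·66/2 = 164.241000
base radius r_b = r_p·cos α = 164.241000·cos 23.693° = 150.397404
roll angle φ = 6.712° = 0.11714650 rad
x = r_b·(cos φ + φ·sin φ) = 150.397404·(0.99314619 + 0.11714650·0.11687874) = 151.425841
y = r_b·(sin φ − φ·cos φ) = 150.397404·(0.11687874 − 0.11714650·0.99314619) = 0.080484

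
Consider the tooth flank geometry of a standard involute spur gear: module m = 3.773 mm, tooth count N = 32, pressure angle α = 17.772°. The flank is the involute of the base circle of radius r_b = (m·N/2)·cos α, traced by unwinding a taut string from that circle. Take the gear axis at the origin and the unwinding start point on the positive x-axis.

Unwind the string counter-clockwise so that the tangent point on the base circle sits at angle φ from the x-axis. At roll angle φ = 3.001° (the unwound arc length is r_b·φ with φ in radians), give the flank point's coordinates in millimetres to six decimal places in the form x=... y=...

pitch radius r_p = m·N/2 = 3.773·32/2 = 60.368000
base radius r_b = r_p·cos α = 60.368000·cos 17.772° = 57.487159
roll angle φ = 3.001° = 0.05237733 rad
x = r_b·(cos φ + φ·sin φ) = 57.487159·(0.99862862 + 0.05237733·0.05235339) = 57.565959
y = r_b·(sin φ − φ·cos φ) = 57.487159·(0.05235339 − 0.05237733·0.99862862) = 0.002753

x=57.565959 y=0.002753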